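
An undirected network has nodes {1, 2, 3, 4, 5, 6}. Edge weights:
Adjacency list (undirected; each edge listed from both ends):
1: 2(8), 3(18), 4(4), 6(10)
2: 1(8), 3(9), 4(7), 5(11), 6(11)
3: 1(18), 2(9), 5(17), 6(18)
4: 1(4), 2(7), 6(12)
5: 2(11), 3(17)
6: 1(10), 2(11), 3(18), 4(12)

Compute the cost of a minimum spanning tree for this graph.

41

Prim, starting at 3.
Step 1: frontier [2–3 9, 3–5 17, 1–3 18, 3–6 18] → take 2–3 (9); add 2.
Step 2: frontier [2–4 7, 1–2 8, 2–5 11, 2–6 11, 3–5 17, 1–3 18, 3–6 18] → take 2–4 (7); add 4.
Step 3: frontier [1–2 8, 2–5 11, 2–6 11, 3–5 17, 1–3 18, 3–6 18, 1–4 4, 4–6 12] → take 1–4 (4); add 1.
Step 4: frontier [1–6 10, 2–5 11, 2–6 11, 3–5 17, 3–6 18, 4–6 12] → take 1–6 (10); add 6.
Step 5: frontier [2–5 11, 3–5 17] → take 2–5 (11); add 5.
MST edges: 2–3, 2–4, 1–4, 1–6, 2–5; total weight 9+7+4+10+11 = 41.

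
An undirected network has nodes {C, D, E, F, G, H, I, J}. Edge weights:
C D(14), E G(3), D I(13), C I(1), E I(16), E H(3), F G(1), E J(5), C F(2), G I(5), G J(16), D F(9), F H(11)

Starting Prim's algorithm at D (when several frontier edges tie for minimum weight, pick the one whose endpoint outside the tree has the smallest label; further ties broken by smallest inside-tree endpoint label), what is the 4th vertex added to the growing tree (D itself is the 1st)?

Prim, starting at D.
Step 1: frontier [D F 9, D I 13, C D 14] → take D F (9); add F.
Step 2: frontier [D I 13, C D 14, F G 1, C F 2, F H 11] → take F G (1); add G.
Step 3: frontier [D I 13, C D 14, C F 2, F H 11, E G 3, G I 5, G J 16] → take C F (2); add C.
Step 4: frontier [C I 1, D I 13, F H 11, E G 3, G I 5, G J 16] → take C I (1); add I.
Step 5: frontier [F H 11, E G 3, G J 16, E I 16] → take E G (3); add E.
Step 6: frontier [E H 3, E J 5, F H 11, G J 16] → take E H (3); add H.
Step 7: frontier [E J 5, G J 16] → take E J (5); add J.
Vertex order: D, F, G, C, I, E, H, J. The 4th vertex is C.

C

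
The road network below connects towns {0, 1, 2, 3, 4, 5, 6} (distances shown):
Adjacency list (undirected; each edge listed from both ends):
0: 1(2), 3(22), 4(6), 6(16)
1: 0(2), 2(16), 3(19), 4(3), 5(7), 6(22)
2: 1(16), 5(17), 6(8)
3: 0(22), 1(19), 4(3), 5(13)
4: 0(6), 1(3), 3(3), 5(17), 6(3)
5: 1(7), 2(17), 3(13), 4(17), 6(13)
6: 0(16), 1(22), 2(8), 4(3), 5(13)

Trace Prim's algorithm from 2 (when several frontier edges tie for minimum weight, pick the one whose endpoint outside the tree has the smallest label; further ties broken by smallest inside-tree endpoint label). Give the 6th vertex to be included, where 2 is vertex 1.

Grow the tree from 2 using Prim:
Step 1: cheapest edge leaving the tree is 2 6 (8); add 6.
Step 2: cheapest edge leaving the tree is 4 6 (3); add 4.
Step 3: cheapest edge leaving the tree is 1 4 (3); add 1.
Step 4: cheapest edge leaving the tree is 0 1 (2); add 0.
Step 5: cheapest edge leaving the tree is 3 4 (3); add 3.
Step 6: cheapest edge leaving the tree is 1 5 (7); add 5.
Vertex order: 2, 6, 4, 1, 0, 3, 5. The 6th vertex is 3.

3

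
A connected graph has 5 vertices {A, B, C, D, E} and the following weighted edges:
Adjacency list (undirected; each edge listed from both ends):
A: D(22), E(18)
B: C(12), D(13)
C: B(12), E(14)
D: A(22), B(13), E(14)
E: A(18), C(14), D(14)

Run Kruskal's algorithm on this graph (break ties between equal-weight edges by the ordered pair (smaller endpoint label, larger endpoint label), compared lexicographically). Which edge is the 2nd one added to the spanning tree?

Kruskal: consider edges lightest-first.
B—C (12): add. Components now {A} {B,C} {D} {E}
B—D (13): add. Components now {A} {B,C,D} {E}
C—E (14): add. Components now {A} {B,C,D,E}
D—E (14): skip — D and E already connected.
A—E (18): add. Components now {A,B,C,D,E}
The 2nd edge added is B—D.

B-D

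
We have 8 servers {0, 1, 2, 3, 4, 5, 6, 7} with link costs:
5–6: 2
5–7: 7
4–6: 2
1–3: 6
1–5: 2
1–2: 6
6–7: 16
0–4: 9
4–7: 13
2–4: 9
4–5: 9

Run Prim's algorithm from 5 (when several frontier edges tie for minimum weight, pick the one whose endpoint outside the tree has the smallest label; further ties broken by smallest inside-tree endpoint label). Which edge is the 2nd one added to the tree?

5-6

Prim's algorithm from 5:
Step 1: frontier [1–5 2, 5–6 2, 5–7 7, 4–5 9] → take 1–5 (2); add 1.
Step 2: frontier [1–2 6, 1–3 6, 5–6 2, 5–7 7, 4–5 9] → take 5–6 (2); add 6.
Step 3: frontier [1–2 6, 1–3 6, 5–7 7, 4–5 9, 4–6 2, 6–7 16] → take 4–6 (2); add 4.
Step 4: frontier [1–2 6, 1–3 6, 0–4 9, 2–4 9, 4–7 13, 5–7 7, 6–7 16] → take 1–2 (6); add 2.
Step 5: frontier [1–3 6, 0–4 9, 4–7 13, 5–7 7, 6–7 16] → take 1–3 (6); add 3.
Step 6: frontier [0–4 9, 4–7 13, 5–7 7, 6–7 16] → take 5–7 (7); add 7.
Step 7: frontier [0–4 9] → take 0–4 (9); add 0.
The 2nd edge added is 5–6.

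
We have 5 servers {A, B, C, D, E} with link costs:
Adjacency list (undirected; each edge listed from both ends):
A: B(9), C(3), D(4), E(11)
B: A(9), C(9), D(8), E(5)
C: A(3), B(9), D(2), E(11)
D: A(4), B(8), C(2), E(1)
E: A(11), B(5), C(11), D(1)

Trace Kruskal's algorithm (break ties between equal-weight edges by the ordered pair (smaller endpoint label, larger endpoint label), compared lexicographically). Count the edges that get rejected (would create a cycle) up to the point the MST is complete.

Sort edges by weight, then run Kruskal:
D-E (1): add — endpoints in different components.
C-D (2): add — endpoints in different components.
A-C (3): add — endpoints in different components.
A-D (4): skip — A and D already connected.
B-E (5): add — endpoints in different components.
Edges rejected before the tree was complete: 1.

1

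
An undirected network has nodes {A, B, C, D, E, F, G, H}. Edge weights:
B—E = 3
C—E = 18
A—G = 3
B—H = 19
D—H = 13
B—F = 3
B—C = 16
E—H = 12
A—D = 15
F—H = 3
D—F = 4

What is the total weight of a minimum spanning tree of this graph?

Kruskal's algorithm — process edges by increasing weight (ties by edge label):
A—G (3): add — endpoints in different components.
B—E (3): add — endpoints in different components.
B—F (3): add — endpoints in different components.
F—H (3): add — endpoints in different components.
D—F (4): add — endpoints in different components.
E—H (12): skip — E and H already connected.
D—H (13): skip — D and H already connected.
A—D (15): add — endpoints in different components.
B—C (16): add — endpoints in different components.
MST edges: A—G, B—E, B—F, F—H, D—F, A—D, B—C; total weight 3+3+3+3+4+15+16 = 47.

47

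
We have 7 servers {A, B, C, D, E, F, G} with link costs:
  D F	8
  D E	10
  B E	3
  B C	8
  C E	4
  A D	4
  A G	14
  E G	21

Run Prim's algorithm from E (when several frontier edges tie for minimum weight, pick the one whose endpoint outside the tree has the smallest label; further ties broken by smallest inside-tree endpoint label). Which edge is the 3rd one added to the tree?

Prim's algorithm from E:
Step 1: frontier [B E 3, C E 4, D E 10, E G 21] → take B E (3); add B.
Step 2: frontier [B C 8, C E 4, D E 10, E G 21] → take C E (4); add C.
Step 3: frontier [D E 10, E G 21] → take D E (10); add D.
Step 4: frontier [A D 4, D F 8, E G 21] → take A D (4); add A.
Step 5: frontier [A G 14, D F 8, E G 21] → take D F (8); add F.
Step 6: frontier [A G 14, E G 21] → take A G (14); add G.
The 3rd edge added is D E.

D-E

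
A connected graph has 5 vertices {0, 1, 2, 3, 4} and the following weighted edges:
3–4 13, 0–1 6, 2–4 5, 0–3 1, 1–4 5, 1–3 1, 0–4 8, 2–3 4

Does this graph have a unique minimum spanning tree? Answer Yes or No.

Kruskal: consider edges lightest-first.
0–3 (1): add — endpoints in different components.
1–3 (1): add — endpoints in different components.
2–3 (4): add — endpoints in different components.
1–4 (5): add — endpoints in different components.
Non-tree edge 2–4 has weight 5, equal to the heaviest edge on its tree cycle — swapping gives another MST of the same weight. Not unique.

No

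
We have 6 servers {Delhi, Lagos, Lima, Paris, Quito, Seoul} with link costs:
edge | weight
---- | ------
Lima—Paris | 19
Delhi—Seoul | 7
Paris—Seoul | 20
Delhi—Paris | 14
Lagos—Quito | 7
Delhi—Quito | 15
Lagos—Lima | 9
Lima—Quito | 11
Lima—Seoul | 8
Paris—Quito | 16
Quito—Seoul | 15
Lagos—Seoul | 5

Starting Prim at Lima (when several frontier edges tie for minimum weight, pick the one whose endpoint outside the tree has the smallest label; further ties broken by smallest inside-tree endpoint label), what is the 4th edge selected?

Grow the tree from Lima using Prim:
Step 1: cheapest edge leaving the tree is Lima—Seoul (8); add Seoul.
Step 2: cheapest edge leaving the tree is Lagos—Seoul (5); add Lagos.
Step 3: cheapest edge leaving the tree is Delhi—Seoul (7); add Delhi.
Step 4: cheapest edge leaving the tree is Lagos—Quito (7); add Quito.
Step 5: cheapest edge leaving the tree is Delhi—Paris (14); add Paris.
The 4th edge added is Lagos—Quito.

Lagos-Quito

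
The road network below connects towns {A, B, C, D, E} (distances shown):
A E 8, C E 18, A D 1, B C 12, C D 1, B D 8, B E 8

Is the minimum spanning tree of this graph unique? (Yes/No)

Sort edges by weight, then run Kruskal:
A D (1): add — endpoints in different components.
C D (1): add — endpoints in different components.
A E (8): add — endpoints in different components.
B D (8): add — endpoints in different components.
Non-tree edge B E has weight 8, equal to the heaviest edge on its tree cycle — swapping gives another MST of the same weight. Not unique.

No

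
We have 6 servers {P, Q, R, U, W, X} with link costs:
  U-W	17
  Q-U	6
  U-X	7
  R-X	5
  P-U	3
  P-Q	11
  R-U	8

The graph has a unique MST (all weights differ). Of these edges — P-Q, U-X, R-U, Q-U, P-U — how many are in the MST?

Kruskal: consider edges lightest-first.
P-U (3): add — endpoints in different components.
R-X (5): add — endpoints in different components.
Q-U (6): add — endpoints in different components.
U-X (7): add — endpoints in different components.
R-U (8): skip — U and R already connected.
P-Q (11): skip — P and Q already connected.
U-W (17): add — endpoints in different components.
MST edge set: {P-U, R-X, Q-U, U-X, U-W}.
Of the listed edges, {U-X, Q-U, P-U} are in the MST → 3.

3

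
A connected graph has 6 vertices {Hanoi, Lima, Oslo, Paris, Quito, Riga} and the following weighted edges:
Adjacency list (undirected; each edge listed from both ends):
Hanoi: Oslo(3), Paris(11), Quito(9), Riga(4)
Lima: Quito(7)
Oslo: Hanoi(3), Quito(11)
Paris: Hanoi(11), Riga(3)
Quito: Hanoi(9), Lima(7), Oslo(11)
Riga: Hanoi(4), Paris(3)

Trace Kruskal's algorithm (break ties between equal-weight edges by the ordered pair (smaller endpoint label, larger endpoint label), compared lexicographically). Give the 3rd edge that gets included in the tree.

Kruskal: consider edges lightest-first.
Hanoi Oslo (3): add. Components now {Quito} {Hanoi,Oslo} {Paris} {Riga} {Lima}
Paris Riga (3): add. Components now {Quito} {Hanoi,Oslo} {Paris,Riga} {Lima}
Hanoi Riga (4): add. Components now {Quito} {Hanoi,Oslo,Paris,Riga} {Lima}
Lima Quito (7): add. Components now {Lima,Quito} {Hanoi,Oslo,Paris,Riga}
Hanoi Quito (9): add. Components now {Hanoi,Lima,Oslo,Paris,Quito,Riga}
The 3rd edge added is Hanoi Riga.

Hanoi-Riga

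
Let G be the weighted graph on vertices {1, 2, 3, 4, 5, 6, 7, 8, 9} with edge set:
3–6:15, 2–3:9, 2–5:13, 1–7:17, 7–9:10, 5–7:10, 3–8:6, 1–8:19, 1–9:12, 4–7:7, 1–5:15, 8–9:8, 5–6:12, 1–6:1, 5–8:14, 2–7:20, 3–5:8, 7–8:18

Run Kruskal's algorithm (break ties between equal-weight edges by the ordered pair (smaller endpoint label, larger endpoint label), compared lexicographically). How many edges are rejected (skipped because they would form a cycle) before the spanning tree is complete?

Kruskal's algorithm — process edges by increasing weight (ties by edge label):
1–6 (1): add — endpoints in different components.
3–8 (6): add — endpoints in different components.
4–7 (7): add — endpoints in different components.
3–5 (8): add — endpoints in different components.
8–9 (8): add — endpoints in different components.
2–3 (9): add — endpoints in different components.
5–7 (10): add — endpoints in different components.
7–9 (10): skip — 7 and 9 already connected.
1–9 (12): add — endpoints in different components.
Edges rejected before the tree was complete: 1.

1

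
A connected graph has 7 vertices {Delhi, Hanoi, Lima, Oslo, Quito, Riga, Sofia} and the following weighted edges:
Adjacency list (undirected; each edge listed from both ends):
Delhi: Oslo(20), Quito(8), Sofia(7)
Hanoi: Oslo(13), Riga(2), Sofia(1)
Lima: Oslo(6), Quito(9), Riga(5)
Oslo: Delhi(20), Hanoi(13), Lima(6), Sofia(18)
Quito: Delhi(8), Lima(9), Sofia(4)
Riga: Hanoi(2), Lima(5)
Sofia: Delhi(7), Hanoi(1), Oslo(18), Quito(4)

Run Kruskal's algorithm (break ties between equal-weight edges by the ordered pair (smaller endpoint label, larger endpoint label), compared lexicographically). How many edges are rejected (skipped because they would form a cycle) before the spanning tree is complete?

Kruskal's algorithm — process edges by increasing weight (ties by edge label):
Hanoi—Sofia (1): add — endpoints in different components.
Hanoi—Riga (2): add — endpoints in different components.
Quito—Sofia (4): add — endpoints in different components.
Lima—Riga (5): add — endpoints in different components.
Lima—Oslo (6): add — endpoints in different components.
Delhi—Sofia (7): add — endpoints in different components.
Edges rejected before the tree was complete: 0.

0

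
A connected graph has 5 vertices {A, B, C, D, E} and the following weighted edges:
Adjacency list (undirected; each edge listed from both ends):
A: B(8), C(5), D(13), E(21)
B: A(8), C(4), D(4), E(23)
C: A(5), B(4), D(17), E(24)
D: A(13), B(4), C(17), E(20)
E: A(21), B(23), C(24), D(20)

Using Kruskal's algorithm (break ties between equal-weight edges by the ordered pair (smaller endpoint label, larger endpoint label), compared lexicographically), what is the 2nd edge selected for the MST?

B-D

Kruskal: consider edges lightest-first.
B–C (4): add. Components now {A} {B,C} {D} {E}
B–D (4): add. Components now {A} {B,C,D} {E}
A–C (5): add. Components now {A,B,C,D} {E}
A–B (8): skip — A and B already connected.
A–D (13): skip — A and D already connected.
C–D (17): skip — C and D already connected.
D–E (20): add. Components now {A,B,C,D,E}
The 2nd edge added is B–D.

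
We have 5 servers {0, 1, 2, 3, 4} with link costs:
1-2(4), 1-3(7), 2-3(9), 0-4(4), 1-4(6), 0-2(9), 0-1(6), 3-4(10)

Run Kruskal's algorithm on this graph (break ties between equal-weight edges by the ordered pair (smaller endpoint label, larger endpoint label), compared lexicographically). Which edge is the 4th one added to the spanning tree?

1-3

Kruskal: consider edges lightest-first.
0-4 (4): add — endpoints in different components.
1-2 (4): add — endpoints in different components.
0-1 (6): add — endpoints in different components.
1-4 (6): skip — 1 and 4 already connected.
1-3 (7): add — endpoints in different components.
The 4th edge added is 1-3.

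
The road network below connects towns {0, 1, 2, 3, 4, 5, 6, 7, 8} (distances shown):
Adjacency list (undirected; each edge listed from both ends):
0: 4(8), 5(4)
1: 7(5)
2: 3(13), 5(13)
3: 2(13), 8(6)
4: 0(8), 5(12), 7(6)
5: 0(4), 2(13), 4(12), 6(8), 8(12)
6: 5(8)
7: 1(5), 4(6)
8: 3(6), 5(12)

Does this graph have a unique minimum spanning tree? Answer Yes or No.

No

Kruskal's algorithm — process edges by increasing weight (ties by edge label):
0 5 (4): add — endpoints in different components.
1 7 (5): add — endpoints in different components.
3 8 (6): add — endpoints in different components.
4 7 (6): add — endpoints in different components.
0 4 (8): add — endpoints in different components.
5 6 (8): add — endpoints in different components.
4 5 (12): skip — 4 and 5 already connected.
5 8 (12): add — endpoints in different components.
2 3 (13): add — endpoints in different components.
Non-tree edge 2 5 has weight 13, equal to the heaviest edge on its tree cycle — swapping gives another MST of the same weight. Not unique.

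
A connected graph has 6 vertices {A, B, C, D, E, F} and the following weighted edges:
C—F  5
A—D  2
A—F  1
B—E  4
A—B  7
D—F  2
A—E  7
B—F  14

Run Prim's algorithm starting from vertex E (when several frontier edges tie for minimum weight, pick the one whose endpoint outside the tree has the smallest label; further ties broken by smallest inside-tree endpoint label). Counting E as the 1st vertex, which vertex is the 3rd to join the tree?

Prim, starting at E.
Step 1: cheapest edge leaving the tree is B—E (4); add B.
Step 2: cheapest edge leaving the tree is A—B (7); add A.
Step 3: cheapest edge leaving the tree is A—F (1); add F.
Step 4: cheapest edge leaving the tree is A—D (2); add D.
Step 5: cheapest edge leaving the tree is C—F (5); add C.
Vertex order: E, B, A, F, D, C. The 3rd vertex is A.

A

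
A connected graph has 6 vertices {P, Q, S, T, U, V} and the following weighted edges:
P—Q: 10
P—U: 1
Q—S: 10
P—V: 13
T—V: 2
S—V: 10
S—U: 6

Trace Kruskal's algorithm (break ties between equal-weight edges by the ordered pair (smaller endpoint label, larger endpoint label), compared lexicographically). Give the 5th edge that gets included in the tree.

S-V

Kruskal: consider edges lightest-first.
P—U (1): add. Components now {S} {V} {T} {P,U} {Q}
T—V (2): add. Components now {S} {T,V} {P,U} {Q}
S—U (6): add. Components now {P,S,U} {T,V} {Q}
P—Q (10): add. Components now {P,Q,S,U} {T,V}
Q—S (10): skip — S and Q already connected.
S—V (10): add. Components now {P,Q,S,T,U,V}
The 5th edge added is S—V.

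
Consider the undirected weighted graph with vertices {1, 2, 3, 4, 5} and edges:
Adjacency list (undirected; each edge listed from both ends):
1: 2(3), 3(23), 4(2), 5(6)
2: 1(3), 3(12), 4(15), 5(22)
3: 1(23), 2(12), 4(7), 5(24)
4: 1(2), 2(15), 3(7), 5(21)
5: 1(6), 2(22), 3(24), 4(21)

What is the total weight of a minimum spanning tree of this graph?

18

Kruskal: consider edges lightest-first.
1-4 (2): add. Components now {1,4} {2} {3} {5}
1-2 (3): add. Components now {1,2,4} {3} {5}
1-5 (6): add. Components now {1,2,4,5} {3}
3-4 (7): add. Components now {1,2,3,4,5}
MST edges: 1-4, 1-2, 1-5, 3-4; total weight 2+3+6+7 = 18.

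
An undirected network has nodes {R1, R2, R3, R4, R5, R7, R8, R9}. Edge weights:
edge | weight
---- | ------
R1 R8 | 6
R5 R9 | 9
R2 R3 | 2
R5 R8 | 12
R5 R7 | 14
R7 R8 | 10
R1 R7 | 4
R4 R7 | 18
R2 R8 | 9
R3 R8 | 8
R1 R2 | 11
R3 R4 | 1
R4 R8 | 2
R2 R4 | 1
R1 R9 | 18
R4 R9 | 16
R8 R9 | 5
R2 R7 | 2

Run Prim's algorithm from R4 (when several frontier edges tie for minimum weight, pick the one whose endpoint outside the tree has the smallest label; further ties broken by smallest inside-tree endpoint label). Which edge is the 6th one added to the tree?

R8-R9

Prim, starting at R4.
Step 1: cheapest edge leaving the tree is R2 R4 (1); add R2.
Step 2: cheapest edge leaving the tree is R3 R4 (1); add R3.
Step 3: cheapest edge leaving the tree is R2 R7 (2); add R7.
Step 4: cheapest edge leaving the tree is R4 R8 (2); add R8.
Step 5: cheapest edge leaving the tree is R1 R7 (4); add R1.
Step 6: cheapest edge leaving the tree is R8 R9 (5); add R9.
Step 7: cheapest edge leaving the tree is R5 R9 (9); add R5.
The 6th edge added is R8 R9.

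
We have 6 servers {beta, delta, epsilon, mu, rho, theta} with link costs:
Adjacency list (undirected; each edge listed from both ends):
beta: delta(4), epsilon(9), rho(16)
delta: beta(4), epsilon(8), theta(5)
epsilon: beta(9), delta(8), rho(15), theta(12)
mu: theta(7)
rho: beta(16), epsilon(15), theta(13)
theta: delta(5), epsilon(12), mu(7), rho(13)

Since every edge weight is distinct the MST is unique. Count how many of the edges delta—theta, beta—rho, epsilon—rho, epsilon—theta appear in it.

1

Kruskal's algorithm — process edges by increasing weight (ties by edge label):
beta—delta (4): add. Components now {mu} {beta,delta} {rho} {epsilon} {theta}
delta—theta (5): add. Components now {mu} {beta,delta,theta} {rho} {epsilon}
mu—theta (7): add. Components now {beta,delta,mu,theta} {rho} {epsilon}
delta—epsilon (8): add. Components now {beta,delta,epsilon,mu,theta} {rho}
beta—epsilon (9): skip — epsilon and beta already connected.
epsilon—theta (12): skip — epsilon and theta already connected.
rho—theta (13): add. Components now {beta,delta,epsilon,mu,rho,theta}
MST edge set: {beta—delta, delta—theta, mu—theta, delta—epsilon, rho—theta}.
Of the listed edges, {delta—theta} are in the MST → 1.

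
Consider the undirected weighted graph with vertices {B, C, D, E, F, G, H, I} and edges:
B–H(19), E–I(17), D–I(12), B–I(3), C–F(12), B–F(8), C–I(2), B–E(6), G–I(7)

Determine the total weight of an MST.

57

Sort edges by weight, then run Kruskal:
C–I (2): add — endpoints in different components.
B–I (3): add — endpoints in different components.
B–E (6): add — endpoints in different components.
G–I (7): add — endpoints in different components.
B–F (8): add — endpoints in different components.
C–F (12): skip — C and F already connected.
D–I (12): add — endpoints in different components.
E–I (17): skip — E and I already connected.
B–H (19): add — endpoints in different components.
MST edges: C–I, B–I, B–E, G–I, B–F, D–I, B–H; total weight 2+3+6+7+8+12+19 = 57.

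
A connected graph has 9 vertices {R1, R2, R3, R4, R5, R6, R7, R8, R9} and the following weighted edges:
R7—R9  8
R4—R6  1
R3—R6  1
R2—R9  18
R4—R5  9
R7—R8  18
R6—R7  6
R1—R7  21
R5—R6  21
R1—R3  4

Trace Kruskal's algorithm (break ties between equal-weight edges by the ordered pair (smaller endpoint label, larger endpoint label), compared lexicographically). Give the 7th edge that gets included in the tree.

Kruskal's algorithm — process edges by increasing weight (ties by edge label):
R3—R6 (1): add — endpoints in different components.
R4—R6 (1): add — endpoints in different components.
R1—R3 (4): add — endpoints in different components.
R6—R7 (6): add — endpoints in different components.
R7—R9 (8): add — endpoints in different components.
R4—R5 (9): add — endpoints in different components.
R2—R9 (18): add — endpoints in different components.
R7—R8 (18): add — endpoints in different components.
The 7th edge added is R2—R9.

R2-R9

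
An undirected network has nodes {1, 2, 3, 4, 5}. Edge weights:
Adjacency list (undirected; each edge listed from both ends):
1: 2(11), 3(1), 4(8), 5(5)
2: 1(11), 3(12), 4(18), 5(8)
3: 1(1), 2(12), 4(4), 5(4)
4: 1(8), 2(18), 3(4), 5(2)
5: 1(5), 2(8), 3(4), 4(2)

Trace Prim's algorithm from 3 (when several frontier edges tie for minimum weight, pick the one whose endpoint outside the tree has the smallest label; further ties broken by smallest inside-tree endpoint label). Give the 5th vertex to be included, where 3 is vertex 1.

2

Prim's algorithm from 3:
Step 1: cheapest edge leaving the tree is 1-3 (1); add 1.
Step 2: cheapest edge leaving the tree is 3-4 (4); add 4.
Step 3: cheapest edge leaving the tree is 4-5 (2); add 5.
Step 4: cheapest edge leaving the tree is 2-5 (8); add 2.
Vertex order: 3, 1, 4, 5, 2. The 5th vertex is 2.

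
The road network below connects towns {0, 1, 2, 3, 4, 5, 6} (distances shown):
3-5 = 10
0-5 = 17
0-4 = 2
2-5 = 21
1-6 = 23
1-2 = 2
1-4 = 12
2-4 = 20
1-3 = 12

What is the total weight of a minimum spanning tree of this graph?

Prim, starting at 5.
Step 1: cheapest edge leaving the tree is 3-5 (10); add 3.
Step 2: cheapest edge leaving the tree is 1-3 (12); add 1.
Step 3: cheapest edge leaving the tree is 1-2 (2); add 2.
Step 4: cheapest edge leaving the tree is 1-4 (12); add 4.
Step 5: cheapest edge leaving the tree is 0-4 (2); add 0.
Step 6: cheapest edge leaving the tree is 1-6 (23); add 6.
MST edges: 3-5, 1-3, 1-2, 1-4, 0-4, 1-6; total weight 10+12+2+12+2+23 = 61.

61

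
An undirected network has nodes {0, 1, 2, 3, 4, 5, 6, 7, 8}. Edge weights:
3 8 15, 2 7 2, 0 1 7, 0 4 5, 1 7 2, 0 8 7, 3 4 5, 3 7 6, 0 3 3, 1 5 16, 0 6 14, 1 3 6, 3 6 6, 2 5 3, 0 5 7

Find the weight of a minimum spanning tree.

34

Kruskal: consider edges lightest-first.
1 7 (2): add — endpoints in different components.
2 7 (2): add — endpoints in different components.
0 3 (3): add — endpoints in different components.
2 5 (3): add — endpoints in different components.
0 4 (5): add — endpoints in different components.
3 4 (5): skip — 3 and 4 already connected.
1 3 (6): add — endpoints in different components.
3 6 (6): add — endpoints in different components.
3 7 (6): skip — 3 and 7 already connected.
0 1 (7): skip — 0 and 1 already connected.
0 5 (7): skip — 0 and 5 already connected.
0 8 (7): add — endpoints in different components.
MST edges: 1 7, 2 7, 0 3, 2 5, 0 4, 1 3, 3 6, 0 8; total weight 2+2+3+3+5+6+6+7 = 34.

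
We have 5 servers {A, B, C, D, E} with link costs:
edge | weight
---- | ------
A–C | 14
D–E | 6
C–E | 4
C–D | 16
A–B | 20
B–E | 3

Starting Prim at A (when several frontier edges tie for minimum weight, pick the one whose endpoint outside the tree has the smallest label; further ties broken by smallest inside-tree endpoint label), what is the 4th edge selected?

Prim's algorithm from A:
Step 1: frontier [A–C 14, A–B 20] → take A–C (14); add C.
Step 2: frontier [A–B 20, C–E 4, C–D 16] → take C–E (4); add E.
Step 3: frontier [A–B 20, C–D 16, B–E 3, D–E 6] → take B–E (3); add B.
Step 4: frontier [C–D 16, D–E 6] → take D–E (6); add D.
The 4th edge added is D–E.

D-E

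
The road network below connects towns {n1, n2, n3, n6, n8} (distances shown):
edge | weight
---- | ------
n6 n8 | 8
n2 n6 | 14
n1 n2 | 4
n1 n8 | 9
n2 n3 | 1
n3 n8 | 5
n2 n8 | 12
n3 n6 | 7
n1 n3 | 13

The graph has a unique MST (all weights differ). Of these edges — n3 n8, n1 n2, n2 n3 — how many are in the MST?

Kruskal: consider edges lightest-first.
n2 n3 (1): add. Components now {n6} {n1} {n8} {n2,n3}
n1 n2 (4): add. Components now {n6} {n1,n2,n3} {n8}
n3 n8 (5): add. Components now {n6} {n1,n2,n3,n8}
n3 n6 (7): add. Components now {n1,n2,n3,n6,n8}
MST edge set: {n2 n3, n1 n2, n3 n8, n3 n6}.
Of the listed edges, {n3 n8, n1 n2, n2 n3} are in the MST → 3.

3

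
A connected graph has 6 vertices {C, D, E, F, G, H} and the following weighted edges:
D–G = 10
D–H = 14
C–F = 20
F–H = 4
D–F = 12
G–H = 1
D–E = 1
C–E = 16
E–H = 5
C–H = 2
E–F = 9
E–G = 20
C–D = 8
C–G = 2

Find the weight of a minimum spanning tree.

13

Kruskal: consider edges lightest-first.
D–E (1): add — endpoints in different components.
G–H (1): add — endpoints in different components.
C–G (2): add — endpoints in different components.
C–H (2): skip — C and H already connected.
F–H (4): add — endpoints in different components.
E–H (5): add — endpoints in different components.
MST edges: D–E, G–H, C–G, F–H, E–H; total weight 1+1+2+4+5 = 13.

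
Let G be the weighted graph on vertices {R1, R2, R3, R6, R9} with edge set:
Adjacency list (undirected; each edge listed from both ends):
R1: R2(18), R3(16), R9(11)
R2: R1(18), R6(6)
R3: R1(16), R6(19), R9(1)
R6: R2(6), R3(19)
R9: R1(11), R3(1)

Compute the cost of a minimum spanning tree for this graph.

Grow the tree from R1 using Prim:
Step 1: cheapest edge leaving the tree is R1-R9 (11); add R9.
Step 2: cheapest edge leaving the tree is R3-R9 (1); add R3.
Step 3: cheapest edge leaving the tree is R1-R2 (18); add R2.
Step 4: cheapest edge leaving the tree is R2-R6 (6); add R6.
MST edges: R1-R9, R3-R9, R1-R2, R2-R6; total weight 11+1+18+6 = 36.

36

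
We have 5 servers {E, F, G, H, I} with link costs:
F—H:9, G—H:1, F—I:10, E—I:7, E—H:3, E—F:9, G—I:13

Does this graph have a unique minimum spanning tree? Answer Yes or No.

Kruskal's algorithm — process edges by increasing weight (ties by edge label):
G—H (1): add. Components now {E} {F} {G,H} {I}
E—H (3): add. Components now {E,G,H} {F} {I}
E—I (7): add. Components now {E,G,H,I} {F}
E—F (9): add. Components now {E,F,G,H,I}
Non-tree edge F—H has weight 9, equal to the heaviest edge on its tree cycle — swapping gives another MST of the same weight. Not unique.

No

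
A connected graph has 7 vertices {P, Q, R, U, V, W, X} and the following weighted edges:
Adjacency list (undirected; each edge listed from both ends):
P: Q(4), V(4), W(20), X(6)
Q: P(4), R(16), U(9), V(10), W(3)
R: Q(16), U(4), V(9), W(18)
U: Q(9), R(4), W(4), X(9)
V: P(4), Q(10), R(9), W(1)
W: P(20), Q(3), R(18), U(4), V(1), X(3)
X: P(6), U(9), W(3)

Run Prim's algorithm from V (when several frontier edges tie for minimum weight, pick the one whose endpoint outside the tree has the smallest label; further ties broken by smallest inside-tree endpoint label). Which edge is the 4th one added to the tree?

Grow the tree from V using Prim:
Step 1: cheapest edge leaving the tree is V-W (1); add W.
Step 2: cheapest edge leaving the tree is Q-W (3); add Q.
Step 3: cheapest edge leaving the tree is W-X (3); add X.
Step 4: cheapest edge leaving the tree is P-Q (4); add P.
Step 5: cheapest edge leaving the tree is U-W (4); add U.
Step 6: cheapest edge leaving the tree is R-U (4); add R.
The 4th edge added is P-Q.

P-Q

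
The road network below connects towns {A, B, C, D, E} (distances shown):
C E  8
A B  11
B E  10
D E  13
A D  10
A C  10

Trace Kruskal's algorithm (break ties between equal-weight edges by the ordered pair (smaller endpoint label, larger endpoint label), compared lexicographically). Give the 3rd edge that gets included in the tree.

Kruskal: consider edges lightest-first.
C E (8): add — endpoints in different components.
A C (10): add — endpoints in different components.
A D (10): add — endpoints in different components.
B E (10): add — endpoints in different components.
The 3rd edge added is A D.

A-D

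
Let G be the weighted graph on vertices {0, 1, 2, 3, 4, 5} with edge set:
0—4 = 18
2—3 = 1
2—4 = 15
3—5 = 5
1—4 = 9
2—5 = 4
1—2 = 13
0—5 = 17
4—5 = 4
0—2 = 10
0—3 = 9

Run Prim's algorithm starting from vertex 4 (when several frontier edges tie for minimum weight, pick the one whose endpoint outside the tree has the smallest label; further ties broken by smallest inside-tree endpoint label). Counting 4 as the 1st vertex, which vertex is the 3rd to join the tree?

2

Grow the tree from 4 using Prim:
Step 1: frontier [4—5 4, 1—4 9, 2—4 15, 0—4 18] → take 4—5 (4); add 5.
Step 2: frontier [1—4 9, 2—4 15, 0—4 18, 2—5 4, 3—5 5, 0—5 17] → take 2—5 (4); add 2.
Step 3: frontier [2—3 1, 0—2 10, 1—2 13, 1—4 9, 0—4 18, 3—5 5, 0—5 17] → take 2—3 (1); add 3.
Step 4: frontier [0—2 10, 1—2 13, 0—3 9, 1—4 9, 0—4 18, 0—5 17] → take 0—3 (9); add 0.
Step 5: frontier [1—2 13, 1—4 9] → take 1—4 (9); add 1.
Vertex order: 4, 5, 2, 3, 0, 1. The 3rd vertex is 2.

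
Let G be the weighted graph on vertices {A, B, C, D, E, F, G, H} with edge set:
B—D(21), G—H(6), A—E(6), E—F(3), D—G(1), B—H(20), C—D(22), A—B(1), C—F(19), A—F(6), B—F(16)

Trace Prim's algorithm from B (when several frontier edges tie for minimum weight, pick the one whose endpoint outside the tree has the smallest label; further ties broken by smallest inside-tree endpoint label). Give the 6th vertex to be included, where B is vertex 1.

Prim's algorithm from B:
Step 1: frontier [A—B 1, B—F 16, B—H 20, B—D 21] → take A—B (1); add A.
Step 2: frontier [A—E 6, A—F 6, B—F 16, B—H 20, B—D 21] → take A—E (6); add E.
Step 3: frontier [A—F 6, B—F 16, B—H 20, B—D 21, E—F 3] → take E—F (3); add F.
Step 4: frontier [B—H 20, B—D 21, C—F 19] → take C—F (19); add C.
Step 5: frontier [B—H 20, B—D 21, C—D 22] → take B—H (20); add H.
Step 6: frontier [B—D 21, C—D 22, G—H 6] → take G—H (6); add G.
Step 7: frontier [B—D 21, C—D 22, D—G 1] → take D—G (1); add D.
Vertex order: B, A, E, F, C, H, G, D. The 6th vertex is H.

H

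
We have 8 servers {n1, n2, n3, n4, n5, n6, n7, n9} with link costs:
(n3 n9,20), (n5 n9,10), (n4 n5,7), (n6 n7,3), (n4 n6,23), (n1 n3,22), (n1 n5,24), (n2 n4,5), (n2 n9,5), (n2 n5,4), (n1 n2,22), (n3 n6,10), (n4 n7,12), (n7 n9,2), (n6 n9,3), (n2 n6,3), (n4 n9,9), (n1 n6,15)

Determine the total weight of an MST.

42

Sort edges by weight, then run Kruskal:
n7 n9 (2): add — endpoints in different components.
n2 n6 (3): add — endpoints in different components.
n6 n7 (3): add — endpoints in different components.
n6 n9 (3): skip — n6 and n9 already connected.
n2 n5 (4): add — endpoints in different components.
n2 n4 (5): add — endpoints in different components.
n2 n9 (5): skip — n9 and n2 already connected.
n4 n5 (7): skip — n4 and n5 already connected.
n4 n9 (9): skip — n4 and n9 already connected.
n3 n6 (10): add — endpoints in different components.
n5 n9 (10): skip — n5 and n9 already connected.
n4 n7 (12): skip — n4 and n7 already connected.
n1 n6 (15): add — endpoints in different components.
MST edges: n7 n9, n2 n6, n6 n7, n2 n5, n2 n4, n3 n6, n1 n6; total weight 2+3+3+4+5+10+15 = 42.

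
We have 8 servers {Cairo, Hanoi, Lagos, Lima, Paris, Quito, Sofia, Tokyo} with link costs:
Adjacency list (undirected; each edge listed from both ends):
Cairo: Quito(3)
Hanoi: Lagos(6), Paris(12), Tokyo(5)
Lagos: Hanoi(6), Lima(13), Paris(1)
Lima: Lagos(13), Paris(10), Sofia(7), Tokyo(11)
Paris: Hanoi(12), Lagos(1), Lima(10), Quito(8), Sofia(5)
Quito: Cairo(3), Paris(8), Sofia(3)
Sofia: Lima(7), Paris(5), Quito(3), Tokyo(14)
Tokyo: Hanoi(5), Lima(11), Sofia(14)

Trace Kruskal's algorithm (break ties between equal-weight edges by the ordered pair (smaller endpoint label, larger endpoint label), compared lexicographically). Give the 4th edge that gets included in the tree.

Kruskal: consider edges lightest-first.
Lagos–Paris (1): add — endpoints in different components.
Cairo–Quito (3): add — endpoints in different components.
Quito–Sofia (3): add — endpoints in different components.
Hanoi–Tokyo (5): add — endpoints in different components.
Paris–Sofia (5): add — endpoints in different components.
Hanoi–Lagos (6): add — endpoints in different components.
Lima–Sofia (7): add — endpoints in different components.
The 4th edge added is Hanoi–Tokyo.

Hanoi-Tokyo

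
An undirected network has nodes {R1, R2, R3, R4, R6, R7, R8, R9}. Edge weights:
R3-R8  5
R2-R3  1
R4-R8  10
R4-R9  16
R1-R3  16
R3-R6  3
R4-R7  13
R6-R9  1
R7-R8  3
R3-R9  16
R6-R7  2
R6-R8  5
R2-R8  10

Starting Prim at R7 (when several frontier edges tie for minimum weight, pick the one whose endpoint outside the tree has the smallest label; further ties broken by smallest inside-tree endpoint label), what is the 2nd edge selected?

R6-R9

Prim's algorithm from R7:
Step 1: frontier [R6-R7 2, R7-R8 3, R4-R7 13] → take R6-R7 (2); add R6.
Step 2: frontier [R6-R9 1, R3-R6 3, R6-R8 5, R7-R8 3, R4-R7 13] → take R6-R9 (1); add R9.
Step 3: frontier [R3-R6 3, R6-R8 5, R7-R8 3, R4-R7 13, R3-R9 16, R4-R9 16] → take R3-R6 (3); add R3.
Step 4: frontier [R2-R3 1, R3-R8 5, R1-R3 16, R6-R8 5, R7-R8 3, R4-R7 13, R4-R9 16] → take R2-R3 (1); add R2.
Step 5: frontier [R2-R8 10, R3-R8 5, R1-R3 16, R6-R8 5, R7-R8 3, R4-R7 13, R4-R9 16] → take R7-R8 (3); add R8.
Step 6: frontier [R1-R3 16, R4-R7 13, R4-R8 10, R4-R9 16] → take R4-R8 (10); add R4.
Step 7: frontier [R1-R3 16] → take R1-R3 (16); add R1.
The 2nd edge added is R6-R9.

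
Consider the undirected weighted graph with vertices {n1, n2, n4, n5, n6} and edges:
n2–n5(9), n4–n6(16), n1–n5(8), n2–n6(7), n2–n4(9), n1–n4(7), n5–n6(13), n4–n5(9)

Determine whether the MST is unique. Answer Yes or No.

Sort edges by weight, then run Kruskal:
n1–n4 (7): add — endpoints in different components.
n2–n6 (7): add — endpoints in different components.
n1–n5 (8): add — endpoints in different components.
n2–n4 (9): add — endpoints in different components.
Non-tree edge n2–n5 has weight 9, equal to the heaviest edge on its tree cycle — swapping gives another MST of the same weight. Not unique.

No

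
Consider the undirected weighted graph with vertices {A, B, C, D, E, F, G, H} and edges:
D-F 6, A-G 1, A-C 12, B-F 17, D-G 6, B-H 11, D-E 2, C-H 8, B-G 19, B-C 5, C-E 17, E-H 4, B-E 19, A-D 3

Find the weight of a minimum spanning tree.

Grow the tree from D using Prim:
Step 1: frontier [D-E 2, A-D 3, D-F 6, D-G 6] → take D-E (2); add E.
Step 2: frontier [A-D 3, D-F 6, D-G 6, E-H 4, C-E 17, B-E 19] → take A-D (3); add A.
Step 3: frontier [A-G 1, A-C 12, D-F 6, D-G 6, E-H 4, C-E 17, B-E 19] → take A-G (1); add G.
Step 4: frontier [A-C 12, D-F 6, E-H 4, C-E 17, B-E 19, B-G 19] → take E-H (4); add H.
Step 5: frontier [A-C 12, D-F 6, C-E 17, B-E 19, B-G 19, C-H 8, B-H 11] → take D-F (6); add F.
Step 6: frontier [A-C 12, C-E 17, B-E 19, B-F 17, B-G 19, C-H 8, B-H 11] → take C-H (8); add C.
Step 7: frontier [B-C 5, B-E 19, B-F 17, B-G 19, B-H 11] → take B-C (5); add B.
MST edges: D-E, A-D, A-G, E-H, D-F, C-H, B-C; total weight 2+3+1+4+6+8+5 = 29.

29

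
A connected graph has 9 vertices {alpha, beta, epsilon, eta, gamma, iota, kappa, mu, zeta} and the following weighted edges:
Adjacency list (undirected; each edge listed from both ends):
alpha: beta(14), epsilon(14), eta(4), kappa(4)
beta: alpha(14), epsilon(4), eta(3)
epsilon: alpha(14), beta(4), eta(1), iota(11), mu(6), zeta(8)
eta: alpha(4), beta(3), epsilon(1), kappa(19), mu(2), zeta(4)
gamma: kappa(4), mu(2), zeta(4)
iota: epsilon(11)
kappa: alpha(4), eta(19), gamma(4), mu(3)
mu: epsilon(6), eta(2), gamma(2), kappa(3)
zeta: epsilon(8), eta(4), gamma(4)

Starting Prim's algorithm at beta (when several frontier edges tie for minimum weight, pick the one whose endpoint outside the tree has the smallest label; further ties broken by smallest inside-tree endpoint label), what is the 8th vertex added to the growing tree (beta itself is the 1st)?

zeta

Grow the tree from beta using Prim:
Step 1: cheapest edge leaving the tree is beta–eta (3); add eta.
Step 2: cheapest edge leaving the tree is epsilon–eta (1); add epsilon.
Step 3: cheapest edge leaving the tree is eta–mu (2); add mu.
Step 4: cheapest edge leaving the tree is gamma–mu (2); add gamma.
Step 5: cheapest edge leaving the tree is kappa–mu (3); add kappa.
Step 6: cheapest edge leaving the tree is alpha–eta (4); add alpha.
Step 7: cheapest edge leaving the tree is eta–zeta (4); add zeta.
Step 8: cheapest edge leaving the tree is epsilon–iota (11); add iota.
Vertex order: beta, eta, epsilon, mu, gamma, kappa, alpha, zeta, iota. The 8th vertex is zeta.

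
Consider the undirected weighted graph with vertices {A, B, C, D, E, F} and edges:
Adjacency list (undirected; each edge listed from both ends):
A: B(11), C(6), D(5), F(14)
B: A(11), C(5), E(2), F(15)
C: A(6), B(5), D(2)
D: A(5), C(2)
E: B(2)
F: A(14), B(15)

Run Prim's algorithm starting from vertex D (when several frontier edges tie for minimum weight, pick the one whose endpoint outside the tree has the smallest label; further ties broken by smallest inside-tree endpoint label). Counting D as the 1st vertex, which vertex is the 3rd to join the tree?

Grow the tree from D using Prim:
Step 1: cheapest edge leaving the tree is C-D (2); add C.
Step 2: cheapest edge leaving the tree is A-D (5); add A.
Step 3: cheapest edge leaving the tree is B-C (5); add B.
Step 4: cheapest edge leaving the tree is B-E (2); add E.
Step 5: cheapest edge leaving the tree is A-F (14); add F.
Vertex order: D, C, A, B, E, F. The 3rd vertex is A.

A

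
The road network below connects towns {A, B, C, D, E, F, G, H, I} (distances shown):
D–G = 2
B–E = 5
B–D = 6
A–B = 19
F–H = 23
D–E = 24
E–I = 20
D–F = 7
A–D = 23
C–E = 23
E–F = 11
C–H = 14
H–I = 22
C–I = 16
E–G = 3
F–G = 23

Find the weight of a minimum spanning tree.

86

Grow the tree from I using Prim:
Step 1: cheapest edge leaving the tree is C–I (16); add C.
Step 2: cheapest edge leaving the tree is C–H (14); add H.
Step 3: cheapest edge leaving the tree is E–I (20); add E.
Step 4: cheapest edge leaving the tree is E–G (3); add G.
Step 5: cheapest edge leaving the tree is D–G (2); add D.
Step 6: cheapest edge leaving the tree is B–E (5); add B.
Step 7: cheapest edge leaving the tree is D–F (7); add F.
Step 8: cheapest edge leaving the tree is A–B (19); add A.
MST edges: C–I, C–H, E–I, E–G, D–G, B–E, D–F, A–B; total weight 16+14+20+3+2+5+7+19 = 86.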